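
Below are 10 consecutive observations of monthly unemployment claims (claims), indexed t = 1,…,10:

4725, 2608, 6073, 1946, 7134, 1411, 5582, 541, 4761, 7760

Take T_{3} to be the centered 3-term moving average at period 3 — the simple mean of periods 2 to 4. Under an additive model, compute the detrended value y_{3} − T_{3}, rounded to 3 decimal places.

2530.667

Trend T_3 = (2608 + 6073 + 1946) / 3 = 10627/3 = 3542.33333
Detrended value: 6073 − 3542.33333 = 2530.667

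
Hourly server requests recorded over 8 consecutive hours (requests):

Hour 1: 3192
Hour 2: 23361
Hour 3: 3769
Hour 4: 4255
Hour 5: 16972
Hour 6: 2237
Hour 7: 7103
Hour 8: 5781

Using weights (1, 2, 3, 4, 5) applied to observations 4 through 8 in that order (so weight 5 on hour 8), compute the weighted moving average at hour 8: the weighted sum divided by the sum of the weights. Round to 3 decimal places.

Weighted sum: 1·4255 + 2·16972 + 3·2237 + 4·7103 + 5·5781 = 4255 + 33944 + 6711 + 28412 + 28905 = 102227
Weight total: 1 + 2 + 3 + 4 + 5 = 15
WMA = 102227 / 15 = 6815.133

6815.133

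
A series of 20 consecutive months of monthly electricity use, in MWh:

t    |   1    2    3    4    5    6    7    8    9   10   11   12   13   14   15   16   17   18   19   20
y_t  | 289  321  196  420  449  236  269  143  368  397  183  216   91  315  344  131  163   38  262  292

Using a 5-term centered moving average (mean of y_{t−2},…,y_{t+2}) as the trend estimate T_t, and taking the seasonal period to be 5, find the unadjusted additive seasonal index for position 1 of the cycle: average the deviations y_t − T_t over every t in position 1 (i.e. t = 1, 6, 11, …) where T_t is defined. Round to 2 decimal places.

-67.53

Season position 1 occurs at t = 6, 11, 16 (where T_t is defined).
t=6: T_6 = 303.4000; y_6 − T_6 = 236 − 303.4000 = -67.4000
t=11: T_11 = 251.0000; y_11 − T_11 = 183 − 251.0000 = -68.0000
t=16: T_16 = 198.2000; y_16 − T_16 = 131 − 198.2000 = -67.2000
Mean deviation: (-67.4000 + -68.0000 + -67.2000) / 3 = -67.53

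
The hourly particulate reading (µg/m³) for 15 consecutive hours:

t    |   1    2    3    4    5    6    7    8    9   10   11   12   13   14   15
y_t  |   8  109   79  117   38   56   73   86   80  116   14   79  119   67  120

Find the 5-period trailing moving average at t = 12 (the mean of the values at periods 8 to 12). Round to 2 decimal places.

75.00

Sum of periods 8–12: 86 + 80 + 116 + 14 + 79 = 375
Divide by 5: 375 / 5 = 75.00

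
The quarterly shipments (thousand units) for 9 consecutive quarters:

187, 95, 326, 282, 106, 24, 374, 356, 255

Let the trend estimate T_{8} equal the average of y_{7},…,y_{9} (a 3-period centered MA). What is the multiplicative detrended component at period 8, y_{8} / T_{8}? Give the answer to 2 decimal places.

1.08

Trend T_8 = (374 + 356 + 255) / 3 = 985/3 = 328.3333
Ratio to trend: 356 / 328.3333 = 1.08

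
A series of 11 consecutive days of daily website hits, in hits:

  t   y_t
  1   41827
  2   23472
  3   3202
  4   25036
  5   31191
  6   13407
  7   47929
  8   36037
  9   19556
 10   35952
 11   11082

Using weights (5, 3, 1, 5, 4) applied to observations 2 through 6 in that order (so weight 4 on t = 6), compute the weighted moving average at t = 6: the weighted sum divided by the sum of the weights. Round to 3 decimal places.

20088.056

Weighted sum: 5·23472 + 3·3202 + 1·25036 + 5·31191 + 4·13407 = 117360 + 9606 + 25036 + 155955 + 53628 = 361585
Weight total: 5 + 3 + 1 + 5 + 4 = 18
WMA = 361585 / 18 = 20088.056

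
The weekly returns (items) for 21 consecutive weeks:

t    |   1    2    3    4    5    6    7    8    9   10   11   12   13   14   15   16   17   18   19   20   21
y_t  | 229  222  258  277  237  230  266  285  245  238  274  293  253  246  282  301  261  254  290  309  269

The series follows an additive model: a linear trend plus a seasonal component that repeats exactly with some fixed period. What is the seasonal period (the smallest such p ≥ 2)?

First differences y_{t+1} − y_t: -7, 36, 19, -40, -7, 36, 19, -40, -7, 36, …
The difference pattern repeats every 4 terms and not for any smaller step, so p = 4.

4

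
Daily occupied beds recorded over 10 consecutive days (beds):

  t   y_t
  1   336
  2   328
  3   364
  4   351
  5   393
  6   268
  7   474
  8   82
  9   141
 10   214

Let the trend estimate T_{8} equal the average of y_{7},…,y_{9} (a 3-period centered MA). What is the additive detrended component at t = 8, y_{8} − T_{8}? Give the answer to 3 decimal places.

Trend T_8 = (474 + 82 + 141) / 3 = 697/3 = 232.33333
Detrended value: 82 − 232.33333 = -150.333

-150.333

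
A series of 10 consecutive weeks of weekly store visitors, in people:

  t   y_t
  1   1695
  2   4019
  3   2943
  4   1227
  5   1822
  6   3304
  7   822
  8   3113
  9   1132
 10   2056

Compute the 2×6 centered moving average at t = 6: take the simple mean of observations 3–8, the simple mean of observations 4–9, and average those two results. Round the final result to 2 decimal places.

Sum over 3–8: 2943 + 1227 + 1822 + 3304 + 822 + 3113 = 13231
Sum over 4–9: 1227 + 1822 + 3304 + 822 + 3113 + 1132 = 11420
CMA at t=6 = (13231 + 11420) / (2·6) = 24651 / 12 = 2054.25

2054.25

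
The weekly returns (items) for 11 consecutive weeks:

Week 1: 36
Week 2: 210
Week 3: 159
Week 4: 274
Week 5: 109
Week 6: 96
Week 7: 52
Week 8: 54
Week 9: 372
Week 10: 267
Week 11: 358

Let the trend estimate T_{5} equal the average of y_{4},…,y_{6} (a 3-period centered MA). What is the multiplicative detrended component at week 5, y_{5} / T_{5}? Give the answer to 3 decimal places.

Trend T_5 = (274 + 109 + 96) / 3 = 479/3 = 159.66667
Ratio to trend: 109 / 159.66667 = 0.683

0.683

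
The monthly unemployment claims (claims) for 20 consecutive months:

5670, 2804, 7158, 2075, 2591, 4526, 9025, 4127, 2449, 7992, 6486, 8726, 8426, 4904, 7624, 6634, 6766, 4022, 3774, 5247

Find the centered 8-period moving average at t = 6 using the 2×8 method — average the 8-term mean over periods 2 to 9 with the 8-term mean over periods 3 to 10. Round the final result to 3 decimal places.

Sum over 2–9: 2804 + 7158 + 2075 + 2591 + 4526 + 9025 + 4127 + 2449 = 34755
Sum over 3–10: 7158 + 2075 + 2591 + 4526 + 9025 + 4127 + 2449 + 7992 = 39943
CMA at t=6 = (34755 + 39943) / (2·8) = 74698 / 16 = 4668.625

4668.625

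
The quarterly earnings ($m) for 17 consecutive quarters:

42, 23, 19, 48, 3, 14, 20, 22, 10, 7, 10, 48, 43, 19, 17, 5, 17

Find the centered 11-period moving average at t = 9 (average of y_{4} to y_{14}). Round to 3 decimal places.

Sum of periods 4–14: 48 + 3 + 14 + 20 + 22 + 10 + 7 + 10 + 48 + 43 + 19 = 244
Divide by 11: 244 / 11 = 22.182

22.182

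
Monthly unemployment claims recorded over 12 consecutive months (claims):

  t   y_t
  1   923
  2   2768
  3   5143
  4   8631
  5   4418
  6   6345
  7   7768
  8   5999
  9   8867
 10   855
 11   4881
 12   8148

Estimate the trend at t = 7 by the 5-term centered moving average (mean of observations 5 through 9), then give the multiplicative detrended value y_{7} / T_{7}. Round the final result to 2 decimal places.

1.16

Trend T_7 = (4418 + 6345 + 7768 + 5999 + 8867) / 5 = 33397/5 = 6679.4000
Ratio to trend: 7768 / 6679.4000 = 1.16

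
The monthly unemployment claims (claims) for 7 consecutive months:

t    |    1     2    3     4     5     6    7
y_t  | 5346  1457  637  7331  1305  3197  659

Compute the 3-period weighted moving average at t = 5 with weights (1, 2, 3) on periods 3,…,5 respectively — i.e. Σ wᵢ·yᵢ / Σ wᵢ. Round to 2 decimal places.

Weighted sum: 1·637 + 2·7331 + 3·1305 = 637 + 14662 + 3915 = 19214
Weight total: 1 + 2 + 3 = 6
WMA = 19214 / 6 = 3202.33

3202.33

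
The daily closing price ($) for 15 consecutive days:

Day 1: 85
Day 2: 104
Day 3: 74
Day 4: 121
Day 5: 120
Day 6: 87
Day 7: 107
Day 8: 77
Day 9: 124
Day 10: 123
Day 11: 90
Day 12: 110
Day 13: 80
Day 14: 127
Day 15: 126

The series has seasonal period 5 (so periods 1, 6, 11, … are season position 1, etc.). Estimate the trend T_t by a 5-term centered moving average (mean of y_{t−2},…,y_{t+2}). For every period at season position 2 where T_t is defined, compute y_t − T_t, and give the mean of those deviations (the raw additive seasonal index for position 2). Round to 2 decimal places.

Season position 2 occurs at t = 7, 12 (where T_t is defined).
t=7: T_7 = 103.0000; y_7 − T_7 = 107 − 103.0000 = 4.0000
t=12: T_12 = 106.0000; y_12 − T_12 = 110 − 106.0000 = 4.0000
Mean deviation: (4.0000 + 4.0000) / 2 = 4.00

4.00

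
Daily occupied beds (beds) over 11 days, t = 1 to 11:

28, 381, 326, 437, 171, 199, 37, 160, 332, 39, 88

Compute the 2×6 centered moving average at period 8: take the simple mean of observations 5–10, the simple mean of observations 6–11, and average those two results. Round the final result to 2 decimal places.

Sum over 5–10: 171 + 199 + 37 + 160 + 332 + 39 = 938
Sum over 6–11: 199 + 37 + 160 + 332 + 39 + 88 = 855
CMA at t=8 = (938 + 855) / (2·6) = 1793 / 12 = 149.42

149.42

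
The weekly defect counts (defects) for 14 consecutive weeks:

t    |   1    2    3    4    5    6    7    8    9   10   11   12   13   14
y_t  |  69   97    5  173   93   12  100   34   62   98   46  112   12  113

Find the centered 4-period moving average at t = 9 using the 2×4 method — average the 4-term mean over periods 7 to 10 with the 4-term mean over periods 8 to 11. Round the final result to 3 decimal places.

Sum over 7–10: 100 + 34 + 62 + 98 = 294
Sum over 8–11: 34 + 62 + 98 + 46 = 240
CMA at t=9 = (294 + 240) / (2·4) = 534 / 8 = 66.750

66.750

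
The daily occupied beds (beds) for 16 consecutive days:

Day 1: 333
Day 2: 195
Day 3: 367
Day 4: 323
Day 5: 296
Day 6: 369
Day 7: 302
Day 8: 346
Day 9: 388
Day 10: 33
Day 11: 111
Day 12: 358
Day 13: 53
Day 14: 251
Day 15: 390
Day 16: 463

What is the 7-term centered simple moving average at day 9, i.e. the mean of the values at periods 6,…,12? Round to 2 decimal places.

Sum of periods 6–12: 369 + 302 + 346 + 388 + 33 + 111 + 358 = 1907
Divide by 7: 1907 / 7 = 272.43

272.43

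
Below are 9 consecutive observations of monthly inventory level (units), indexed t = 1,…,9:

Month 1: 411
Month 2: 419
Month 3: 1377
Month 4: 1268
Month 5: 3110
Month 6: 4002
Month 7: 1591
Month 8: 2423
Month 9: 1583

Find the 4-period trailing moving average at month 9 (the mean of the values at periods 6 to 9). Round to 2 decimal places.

Sum of periods 6–9: 4002 + 1591 + 2423 + 1583 = 9599
Divide by 4: 9599 / 4 = 2399.75

2399.75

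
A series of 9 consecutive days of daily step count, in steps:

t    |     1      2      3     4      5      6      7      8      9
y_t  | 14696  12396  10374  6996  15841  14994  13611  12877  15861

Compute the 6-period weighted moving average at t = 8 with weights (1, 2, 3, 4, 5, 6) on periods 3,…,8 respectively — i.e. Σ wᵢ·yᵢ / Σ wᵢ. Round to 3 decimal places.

13199.143

Weighted sum: 1·10374 + 2·6996 + 3·15841 + 4·14994 + 5·13611 + 6·12877 = 10374 + 13992 + 47523 + 59976 + 68055 + 77262 = 277182
Weight total: 1 + 2 + 3 + 4 + 5 + 6 = 21
WMA = 277182 / 21 = 13199.143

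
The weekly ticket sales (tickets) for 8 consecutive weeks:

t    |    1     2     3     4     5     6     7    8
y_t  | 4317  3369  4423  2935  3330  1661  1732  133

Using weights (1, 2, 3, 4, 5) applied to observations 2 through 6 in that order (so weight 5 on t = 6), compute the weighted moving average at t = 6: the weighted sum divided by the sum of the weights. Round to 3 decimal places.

2843.000

Weighted sum: 1·3369 + 2·4423 + 3·2935 + 4·3330 + 5·1661 = 3369 + 8846 + 8805 + 13320 + 8305 = 42645
Weight total: 1 + 2 + 3 + 4 + 5 = 15
WMA = 42645 / 15 = 2843.000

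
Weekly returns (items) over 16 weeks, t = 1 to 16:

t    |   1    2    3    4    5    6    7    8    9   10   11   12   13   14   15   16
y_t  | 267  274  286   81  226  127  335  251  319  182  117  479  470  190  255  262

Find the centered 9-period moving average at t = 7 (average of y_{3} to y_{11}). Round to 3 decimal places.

Sum of periods 3–11: 286 + 81 + 226 + 127 + 335 + 251 + 319 + 182 + 117 = 1924
Divide by 9: 1924 / 9 = 213.778

213.778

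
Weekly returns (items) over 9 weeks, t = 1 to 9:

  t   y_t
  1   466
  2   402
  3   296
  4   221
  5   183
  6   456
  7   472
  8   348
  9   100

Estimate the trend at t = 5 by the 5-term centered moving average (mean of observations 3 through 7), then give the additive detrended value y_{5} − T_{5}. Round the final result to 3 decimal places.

Trend T_5 = (296 + 221 + 183 + 456 + 472) / 5 = 1628/5 = 325.60000
Detrended value: 183 − 325.60000 = -142.600

-142.600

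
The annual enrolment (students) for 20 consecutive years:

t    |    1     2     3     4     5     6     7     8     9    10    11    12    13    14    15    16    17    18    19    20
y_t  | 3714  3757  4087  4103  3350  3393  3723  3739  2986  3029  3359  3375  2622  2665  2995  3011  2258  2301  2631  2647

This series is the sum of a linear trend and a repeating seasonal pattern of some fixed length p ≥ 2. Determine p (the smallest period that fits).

4

First differences y_{t+1} − y_t: 43, 330, 16, -753, 43, 330, 16, -753, 43, 330, …
The difference pattern repeats every 4 terms and not for any smaller step, so p = 4.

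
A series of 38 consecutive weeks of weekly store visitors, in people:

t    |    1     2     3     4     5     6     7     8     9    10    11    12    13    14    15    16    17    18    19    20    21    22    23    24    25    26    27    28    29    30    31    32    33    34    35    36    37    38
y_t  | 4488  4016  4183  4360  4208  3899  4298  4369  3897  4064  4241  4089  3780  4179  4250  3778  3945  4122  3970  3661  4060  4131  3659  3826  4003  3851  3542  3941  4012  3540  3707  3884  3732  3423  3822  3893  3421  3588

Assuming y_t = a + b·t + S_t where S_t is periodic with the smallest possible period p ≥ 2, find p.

7

First differences y_{t+1} − y_t: -472, 167, 177, -152, -309, 399, 71, -472, 167, 177, -152, -309, 399, 71, -472, 167, …
The difference pattern repeats every 7 terms and not for any smaller step, so p = 7.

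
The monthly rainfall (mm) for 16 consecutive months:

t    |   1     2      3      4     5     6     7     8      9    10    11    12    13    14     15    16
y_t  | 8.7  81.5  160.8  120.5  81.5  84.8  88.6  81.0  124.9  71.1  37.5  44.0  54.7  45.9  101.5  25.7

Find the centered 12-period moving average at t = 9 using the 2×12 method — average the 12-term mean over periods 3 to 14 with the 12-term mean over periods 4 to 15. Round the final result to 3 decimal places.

80.471

Sum over 3–14: 160.8 + 120.5 + 81.5 + 84.8 + 88.6 + 81.0 + 124.9 + 71.1 + 37.5 + 44.0 + 54.7 + 45.9 = 995.3
Sum over 4–15: 120.5 + 81.5 + 84.8 + 88.6 + 81.0 + 124.9 + 71.1 + 37.5 + 44.0 + 54.7 + 45.9 + 101.5 = 936.0
CMA at t=9 = (995.3 + 936.0) / (2·12) = 1931.3 / 24 = 80.471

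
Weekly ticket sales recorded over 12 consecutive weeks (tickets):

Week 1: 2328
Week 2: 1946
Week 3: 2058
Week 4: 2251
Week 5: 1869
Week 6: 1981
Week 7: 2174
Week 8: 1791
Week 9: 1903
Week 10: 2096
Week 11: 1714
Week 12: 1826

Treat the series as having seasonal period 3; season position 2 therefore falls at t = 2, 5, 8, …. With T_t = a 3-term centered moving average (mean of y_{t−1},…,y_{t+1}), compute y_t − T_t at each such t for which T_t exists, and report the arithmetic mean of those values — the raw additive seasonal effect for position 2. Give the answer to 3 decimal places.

-164.750

Season position 2 occurs at t = 2, 5, 8, 11 (where T_t is defined).
t=2: T_2 = 2110.66667; y_2 − T_2 = 1946 − 2110.66667 = -164.66667
t=5: T_5 = 2033.66667; y_5 − T_5 = 1869 − 2033.66667 = -164.66667
t=8: T_8 = 1956.00000; y_8 − T_8 = 1791 − 1956.00000 = -165.00000
t=11: T_11 = 1878.66667; y_11 − T_11 = 1714 − 1878.66667 = -164.66667
Mean deviation: (-164.66667 + -164.66667 + -165.00000 + -164.66667) / 4 = -164.750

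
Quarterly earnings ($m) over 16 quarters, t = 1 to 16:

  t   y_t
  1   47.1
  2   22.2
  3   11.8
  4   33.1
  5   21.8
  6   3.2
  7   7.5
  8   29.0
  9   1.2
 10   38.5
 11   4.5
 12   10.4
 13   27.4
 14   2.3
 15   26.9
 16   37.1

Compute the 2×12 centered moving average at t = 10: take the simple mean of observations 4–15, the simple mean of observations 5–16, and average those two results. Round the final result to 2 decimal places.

Sum over 4–15: 33.1 + 21.8 + 3.2 + 7.5 + 29.0 + 1.2 + 38.5 + 4.5 + 10.4 + 27.4 + 2.3 + 26.9 = 205.8
Sum over 5–16: 21.8 + 3.2 + 7.5 + 29.0 + 1.2 + 38.5 + 4.5 + 10.4 + 27.4 + 2.3 + 26.9 + 37.1 = 209.8
CMA at t=10 = (205.8 + 209.8) / (2·12) = 415.6 / 24 = 17.32

17.32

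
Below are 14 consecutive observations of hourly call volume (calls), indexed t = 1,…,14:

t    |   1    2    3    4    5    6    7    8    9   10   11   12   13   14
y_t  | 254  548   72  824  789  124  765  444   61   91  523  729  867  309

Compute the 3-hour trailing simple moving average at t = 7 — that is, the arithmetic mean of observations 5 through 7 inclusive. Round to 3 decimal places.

559.333

Sum of periods 5–7: 789 + 124 + 765 = 1678
Divide by 3: 1678 / 3 = 559.333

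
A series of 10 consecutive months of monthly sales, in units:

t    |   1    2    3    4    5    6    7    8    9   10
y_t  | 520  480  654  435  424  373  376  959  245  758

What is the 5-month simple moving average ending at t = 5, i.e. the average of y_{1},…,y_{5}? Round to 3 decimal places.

Sum of periods 1–5: 520 + 480 + 654 + 435 + 424 = 2513
Divide by 5: 2513 / 5 = 502.600

502.600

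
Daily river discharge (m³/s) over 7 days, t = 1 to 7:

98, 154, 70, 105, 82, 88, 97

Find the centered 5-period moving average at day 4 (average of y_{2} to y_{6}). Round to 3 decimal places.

Sum of periods 2–6: 154 + 70 + 105 + 82 + 88 = 499
Divide by 5: 499 / 5 = 99.800

99.800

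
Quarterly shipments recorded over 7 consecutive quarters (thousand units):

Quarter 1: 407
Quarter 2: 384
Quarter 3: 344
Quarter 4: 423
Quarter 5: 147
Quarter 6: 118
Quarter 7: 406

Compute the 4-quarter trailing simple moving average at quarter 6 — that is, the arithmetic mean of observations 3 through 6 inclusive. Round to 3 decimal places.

258.000

Sum of periods 3–6: 344 + 423 + 147 + 118 = 1032
Divide by 4: 1032 / 4 = 258.000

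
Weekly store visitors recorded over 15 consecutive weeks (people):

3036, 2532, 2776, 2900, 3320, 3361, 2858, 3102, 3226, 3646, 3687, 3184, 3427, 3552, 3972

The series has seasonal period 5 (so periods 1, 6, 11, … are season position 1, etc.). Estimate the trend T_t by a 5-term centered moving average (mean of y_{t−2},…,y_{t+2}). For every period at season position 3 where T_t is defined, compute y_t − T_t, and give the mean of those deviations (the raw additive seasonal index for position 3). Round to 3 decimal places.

Season position 3 occurs at t = 3, 8, 13 (where T_t is defined).
t=3: T_3 = 2912.80000; y_3 − T_3 = 2776 − 2912.80000 = -136.80000
t=8: T_8 = 3238.60000; y_8 − T_8 = 3102 − 3238.60000 = -136.60000
t=13: T_13 = 3564.40000; y_13 − T_13 = 3427 − 3564.40000 = -137.40000
Mean deviation: (-136.80000 + -136.60000 + -137.40000) / 3 = -136.933

-136.933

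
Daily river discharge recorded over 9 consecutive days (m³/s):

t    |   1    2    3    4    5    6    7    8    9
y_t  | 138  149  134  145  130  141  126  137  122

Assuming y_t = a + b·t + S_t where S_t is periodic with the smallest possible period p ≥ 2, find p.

First differences y_{t+1} − y_t: 11, -15, 11, -15, 11, -15, …
The difference pattern repeats every 2 terms and not for any smaller step, so p = 2.

2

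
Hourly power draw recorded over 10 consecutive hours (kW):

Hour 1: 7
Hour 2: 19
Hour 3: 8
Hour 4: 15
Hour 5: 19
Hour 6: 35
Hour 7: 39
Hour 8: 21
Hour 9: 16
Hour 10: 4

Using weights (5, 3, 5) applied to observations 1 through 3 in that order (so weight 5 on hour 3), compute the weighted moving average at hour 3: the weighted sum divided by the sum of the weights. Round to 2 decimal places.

10.15

Weighted sum: 5·7 + 3·19 + 5·8 = 35 + 57 + 40 = 132
Weight total: 5 + 3 + 5 = 13
WMA = 132 / 13 = 10.15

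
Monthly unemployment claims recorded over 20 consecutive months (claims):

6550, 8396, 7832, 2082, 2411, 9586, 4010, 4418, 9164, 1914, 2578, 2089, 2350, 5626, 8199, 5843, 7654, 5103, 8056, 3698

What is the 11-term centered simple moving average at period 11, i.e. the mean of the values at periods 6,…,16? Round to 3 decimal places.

5070.636

Sum of periods 6–16: 9586 + 4010 + 4418 + 9164 + 1914 + 2578 + 2089 + 2350 + 5626 + 8199 + 5843 = 55777
Divide by 11: 55777 / 11 = 5070.636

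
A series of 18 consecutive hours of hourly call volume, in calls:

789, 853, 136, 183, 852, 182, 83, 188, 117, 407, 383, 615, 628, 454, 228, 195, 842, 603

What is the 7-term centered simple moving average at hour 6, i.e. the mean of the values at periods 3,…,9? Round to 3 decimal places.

248.714

Sum of periods 3–9: 136 + 183 + 852 + 182 + 83 + 188 + 117 = 1741
Divide by 7: 1741 / 7 = 248.714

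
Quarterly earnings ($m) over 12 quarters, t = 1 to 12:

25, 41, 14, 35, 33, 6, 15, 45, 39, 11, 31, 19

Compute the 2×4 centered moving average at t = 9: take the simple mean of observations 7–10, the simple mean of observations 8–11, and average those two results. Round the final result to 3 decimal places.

Sum over 7–10: 15 + 45 + 39 + 11 = 110
Sum over 8–11: 45 + 39 + 11 + 31 = 126
CMA at t=9 = (110 + 126) / (2·4) = 236 / 8 = 29.500

29.500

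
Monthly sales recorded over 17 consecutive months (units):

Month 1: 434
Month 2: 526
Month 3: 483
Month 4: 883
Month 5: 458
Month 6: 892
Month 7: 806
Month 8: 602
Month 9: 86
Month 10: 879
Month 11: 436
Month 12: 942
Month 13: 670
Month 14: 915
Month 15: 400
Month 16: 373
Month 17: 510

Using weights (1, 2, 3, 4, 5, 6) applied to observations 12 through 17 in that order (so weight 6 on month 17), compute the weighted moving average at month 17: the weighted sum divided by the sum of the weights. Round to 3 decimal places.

Weighted sum: 1·942 + 2·670 + 3·915 + 4·400 + 5·373 + 6·510 = 942 + 1340 + 2745 + 1600 + 1865 + 3060 = 11552
Weight total: 1 + 2 + 3 + 4 + 5 + 6 = 21
WMA = 11552 / 21 = 550.095

550.095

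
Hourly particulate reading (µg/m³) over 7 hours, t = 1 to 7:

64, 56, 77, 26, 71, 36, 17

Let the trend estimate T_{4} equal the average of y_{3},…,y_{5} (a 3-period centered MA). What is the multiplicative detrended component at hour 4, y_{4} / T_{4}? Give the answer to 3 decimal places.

Trend T_4 = (77 + 26 + 71) / 3 = 174/3 = 58.00000
Ratio to trend: 26 / 58.00000 = 0.448

0.448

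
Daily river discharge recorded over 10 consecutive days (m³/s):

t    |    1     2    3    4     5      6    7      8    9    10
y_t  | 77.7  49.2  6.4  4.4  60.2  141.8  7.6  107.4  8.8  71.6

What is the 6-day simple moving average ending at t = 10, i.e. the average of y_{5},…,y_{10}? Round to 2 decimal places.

Sum of periods 5–10: 60.2 + 141.8 + 7.6 + 107.4 + 8.8 + 71.6 = 397.4
Divide by 6: 397.4 / 6 = 66.23

66.23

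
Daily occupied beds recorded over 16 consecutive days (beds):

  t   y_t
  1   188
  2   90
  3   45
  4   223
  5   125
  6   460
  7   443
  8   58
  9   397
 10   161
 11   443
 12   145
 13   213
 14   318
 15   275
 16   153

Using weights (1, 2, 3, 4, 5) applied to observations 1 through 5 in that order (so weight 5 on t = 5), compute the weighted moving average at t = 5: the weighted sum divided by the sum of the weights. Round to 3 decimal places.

134.667

Weighted sum: 1·188 + 2·90 + 3·45 + 4·223 + 5·125 = 188 + 180 + 135 + 892 + 625 = 2020
Weight total: 1 + 2 + 3 + 4 + 5 = 15
WMA = 2020 / 15 = 134.667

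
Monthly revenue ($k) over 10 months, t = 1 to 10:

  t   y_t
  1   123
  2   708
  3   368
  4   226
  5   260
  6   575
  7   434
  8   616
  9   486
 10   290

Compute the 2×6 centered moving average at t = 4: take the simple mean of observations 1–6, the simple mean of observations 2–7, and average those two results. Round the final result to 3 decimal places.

402.583

Sum over 1–6: 123 + 708 + 368 + 226 + 260 + 575 = 2260
Sum over 2–7: 708 + 368 + 226 + 260 + 575 + 434 = 2571
CMA at t=4 = (2260 + 2571) / (2·6) = 4831 / 12 = 402.583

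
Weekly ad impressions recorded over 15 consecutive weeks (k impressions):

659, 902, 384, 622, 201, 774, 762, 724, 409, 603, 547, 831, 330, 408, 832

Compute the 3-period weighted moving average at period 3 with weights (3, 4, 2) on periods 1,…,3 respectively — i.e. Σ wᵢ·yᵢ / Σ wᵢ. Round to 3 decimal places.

705.889

Weighted sum: 3·659 + 4·902 + 2·384 = 1977 + 3608 + 768 = 6353
Weight total: 3 + 4 + 2 = 9
WMA = 6353 / 9 = 705.889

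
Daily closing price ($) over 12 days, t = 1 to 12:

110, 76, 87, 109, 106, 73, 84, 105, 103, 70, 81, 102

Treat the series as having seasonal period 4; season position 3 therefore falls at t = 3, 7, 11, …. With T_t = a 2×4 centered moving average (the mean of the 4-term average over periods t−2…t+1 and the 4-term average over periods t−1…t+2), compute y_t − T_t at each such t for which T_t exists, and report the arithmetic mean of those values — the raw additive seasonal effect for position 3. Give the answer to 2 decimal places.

Season position 3 occurs at t = 3, 7 (where T_t is defined).
t=3: T_3 = 95.0000; y_3 − T_3 = 87 − 95.0000 = -8.0000
t=7: T_7 = 91.6250; y_7 − T_7 = 84 − 91.6250 = -7.6250
Mean deviation: (-8.0000 + -7.6250) / 2 = -7.81

-7.81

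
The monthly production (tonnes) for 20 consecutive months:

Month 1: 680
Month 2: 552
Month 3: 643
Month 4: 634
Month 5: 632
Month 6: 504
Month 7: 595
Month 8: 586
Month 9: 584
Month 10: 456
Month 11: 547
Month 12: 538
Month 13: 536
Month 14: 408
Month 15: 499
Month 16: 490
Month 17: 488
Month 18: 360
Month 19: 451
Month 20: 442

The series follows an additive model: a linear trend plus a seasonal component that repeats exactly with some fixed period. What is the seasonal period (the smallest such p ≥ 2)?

4

First differences y_{t+1} − y_t: -128, 91, -9, -2, -128, 91, -9, -2, -128, 91, …
The difference pattern repeats every 4 terms and not for any smaller step, so p = 4.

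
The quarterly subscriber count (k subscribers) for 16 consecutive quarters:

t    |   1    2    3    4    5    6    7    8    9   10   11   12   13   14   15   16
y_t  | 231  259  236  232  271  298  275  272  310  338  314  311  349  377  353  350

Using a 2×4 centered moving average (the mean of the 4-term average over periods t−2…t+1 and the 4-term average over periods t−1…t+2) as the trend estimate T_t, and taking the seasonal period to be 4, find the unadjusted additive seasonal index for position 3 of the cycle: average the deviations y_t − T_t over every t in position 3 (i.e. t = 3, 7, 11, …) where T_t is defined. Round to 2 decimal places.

Season position 3 occurs at t = 3, 7, 11 (where T_t is defined).
t=3: T_3 = 244.5000; y_3 − T_3 = 236 − 244.5000 = -8.5000
t=7: T_7 = 283.8750; y_7 − T_7 = 275 − 283.8750 = -8.8750
t=11: T_11 = 323.1250; y_11 − T_11 = 314 − 323.1250 = -9.1250
Mean deviation: (-8.5000 + -8.8750 + -9.1250) / 3 = -8.83

-8.83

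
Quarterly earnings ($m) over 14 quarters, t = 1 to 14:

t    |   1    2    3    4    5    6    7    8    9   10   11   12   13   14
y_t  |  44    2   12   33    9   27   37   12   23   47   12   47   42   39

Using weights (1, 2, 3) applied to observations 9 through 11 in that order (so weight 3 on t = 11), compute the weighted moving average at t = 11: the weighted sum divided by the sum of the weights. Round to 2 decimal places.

25.50

Weighted sum: 1·23 + 2·47 + 3·12 = 23 + 94 + 36 = 153
Weight total: 1 + 2 + 3 = 6
WMA = 153 / 6 = 25.50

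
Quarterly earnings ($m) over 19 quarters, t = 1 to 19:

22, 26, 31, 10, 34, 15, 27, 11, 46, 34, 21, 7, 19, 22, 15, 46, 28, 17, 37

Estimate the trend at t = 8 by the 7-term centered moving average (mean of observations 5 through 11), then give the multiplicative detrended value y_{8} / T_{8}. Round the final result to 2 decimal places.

0.41

Trend T_8 = (34 + 15 + 27 + 11 + 46 + 34 + 21) / 7 = 188/7 = 26.8571
Ratio to trend: 11 / 26.8571 = 0.41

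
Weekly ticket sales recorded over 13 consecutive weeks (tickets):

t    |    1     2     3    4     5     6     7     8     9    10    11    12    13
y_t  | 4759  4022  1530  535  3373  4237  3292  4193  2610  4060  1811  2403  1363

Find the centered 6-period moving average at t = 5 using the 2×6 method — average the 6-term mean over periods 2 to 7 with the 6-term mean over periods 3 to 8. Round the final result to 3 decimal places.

Sum over 2–7: 4022 + 1530 + 535 + 3373 + 4237 + 3292 = 16989
Sum over 3–8: 1530 + 535 + 3373 + 4237 + 3292 + 4193 = 17160
CMA at t=5 = (16989 + 17160) / (2·6) = 34149 / 12 = 2845.750

2845.750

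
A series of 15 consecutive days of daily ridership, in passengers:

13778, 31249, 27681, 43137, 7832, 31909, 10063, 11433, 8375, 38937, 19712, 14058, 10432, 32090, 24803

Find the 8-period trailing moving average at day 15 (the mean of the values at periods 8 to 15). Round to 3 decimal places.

19980.000

Sum of periods 8–15: 11433 + 8375 + 38937 + 19712 + 14058 + 10432 + 32090 + 24803 = 159840
Divide by 8: 159840 / 8 = 19980.000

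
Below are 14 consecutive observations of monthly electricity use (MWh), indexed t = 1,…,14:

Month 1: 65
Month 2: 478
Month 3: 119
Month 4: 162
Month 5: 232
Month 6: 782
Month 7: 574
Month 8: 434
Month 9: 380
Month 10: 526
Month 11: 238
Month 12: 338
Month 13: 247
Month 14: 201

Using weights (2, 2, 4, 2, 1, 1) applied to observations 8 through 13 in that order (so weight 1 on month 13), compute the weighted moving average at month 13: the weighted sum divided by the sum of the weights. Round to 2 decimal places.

Weighted sum: 2·434 + 2·380 + 4·526 + 2·238 + 1·338 + 1·247 = 868 + 760 + 2104 + 476 + 338 + 247 = 4793
Weight total: 2 + 2 + 4 + 2 + 1 + 1 = 12
WMA = 4793 / 12 = 399.42

399.42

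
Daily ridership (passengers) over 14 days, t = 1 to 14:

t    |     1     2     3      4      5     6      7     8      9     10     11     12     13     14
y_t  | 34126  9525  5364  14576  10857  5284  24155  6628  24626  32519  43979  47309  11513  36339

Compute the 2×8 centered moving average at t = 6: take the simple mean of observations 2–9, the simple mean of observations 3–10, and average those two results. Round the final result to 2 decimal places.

Sum over 2–9: 9525 + 5364 + 14576 + 10857 + 5284 + 24155 + 6628 + 24626 = 101015
Sum over 3–10: 5364 + 14576 + 10857 + 5284 + 24155 + 6628 + 24626 + 32519 = 124009
CMA at t=6 = (101015 + 124009) / (2·8) = 225024 / 16 = 14064.00

14064.00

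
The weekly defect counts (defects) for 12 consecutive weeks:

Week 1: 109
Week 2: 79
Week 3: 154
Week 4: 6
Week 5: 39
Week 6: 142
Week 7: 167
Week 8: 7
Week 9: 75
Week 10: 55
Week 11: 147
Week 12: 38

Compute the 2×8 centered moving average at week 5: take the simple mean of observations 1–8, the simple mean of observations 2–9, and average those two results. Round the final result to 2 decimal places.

85.75

Sum over 1–8: 109 + 79 + 154 + 6 + 39 + 142 + 167 + 7 = 703
Sum over 2–9: 79 + 154 + 6 + 39 + 142 + 167 + 7 + 75 = 669
CMA at t=5 = (703 + 669) / (2·8) = 1372 / 16 = 85.75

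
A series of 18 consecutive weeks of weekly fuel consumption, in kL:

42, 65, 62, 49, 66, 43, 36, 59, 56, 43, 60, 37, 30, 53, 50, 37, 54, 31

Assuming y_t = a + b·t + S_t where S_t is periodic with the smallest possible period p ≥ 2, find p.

First differences y_{t+1} − y_t: 23, -3, -13, 17, -23, -7, 23, -3, -13, 17, -23, -7, 23, -3, …
The difference pattern repeats every 6 terms and not for any smaller step, so p = 6.

6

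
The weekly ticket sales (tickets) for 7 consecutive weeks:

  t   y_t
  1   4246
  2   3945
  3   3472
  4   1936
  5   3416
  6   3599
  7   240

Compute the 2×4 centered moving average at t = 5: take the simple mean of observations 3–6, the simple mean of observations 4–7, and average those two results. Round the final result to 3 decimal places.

2701.750

Sum over 3–6: 3472 + 1936 + 3416 + 3599 = 12423
Sum over 4–7: 1936 + 3416 + 3599 + 240 = 9191
CMA at t=5 = (12423 + 9191) / (2·4) = 21614 / 8 = 2701.750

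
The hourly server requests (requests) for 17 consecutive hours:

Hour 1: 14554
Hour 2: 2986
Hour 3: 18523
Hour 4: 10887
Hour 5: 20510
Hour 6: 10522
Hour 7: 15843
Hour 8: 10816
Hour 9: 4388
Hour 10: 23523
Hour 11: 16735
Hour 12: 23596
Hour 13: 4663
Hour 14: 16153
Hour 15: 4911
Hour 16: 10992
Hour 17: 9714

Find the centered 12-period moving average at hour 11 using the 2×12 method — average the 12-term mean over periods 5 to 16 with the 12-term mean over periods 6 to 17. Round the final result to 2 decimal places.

13104.50

Sum over 5–16: 20510 + 10522 + 15843 + 10816 + 4388 + 23523 + 16735 + 23596 + 4663 + 16153 + 4911 + 10992 = 162652
Sum over 6–17: 10522 + 15843 + 10816 + 4388 + 23523 + 16735 + 23596 + 4663 + 16153 + 4911 + 10992 + 9714 = 151856
CMA at t=11 = (162652 + 151856) / (2·12) = 314508 / 24 = 13104.50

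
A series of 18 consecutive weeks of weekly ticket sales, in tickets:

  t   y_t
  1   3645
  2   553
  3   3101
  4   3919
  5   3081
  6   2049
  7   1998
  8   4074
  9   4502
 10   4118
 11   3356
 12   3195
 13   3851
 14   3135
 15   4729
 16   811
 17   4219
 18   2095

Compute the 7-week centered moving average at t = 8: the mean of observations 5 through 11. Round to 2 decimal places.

3311.14

Sum of periods 5–11: 3081 + 2049 + 1998 + 4074 + 4502 + 4118 + 3356 = 23178
Divide by 7: 23178 / 7 = 3311.14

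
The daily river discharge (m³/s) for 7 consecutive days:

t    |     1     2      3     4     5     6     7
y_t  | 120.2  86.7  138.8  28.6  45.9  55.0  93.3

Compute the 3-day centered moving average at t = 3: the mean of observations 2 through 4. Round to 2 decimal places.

84.70

Sum of periods 2–4: 86.7 + 138.8 + 28.6 = 254.1
Divide by 3: 254.1 / 3 = 84.70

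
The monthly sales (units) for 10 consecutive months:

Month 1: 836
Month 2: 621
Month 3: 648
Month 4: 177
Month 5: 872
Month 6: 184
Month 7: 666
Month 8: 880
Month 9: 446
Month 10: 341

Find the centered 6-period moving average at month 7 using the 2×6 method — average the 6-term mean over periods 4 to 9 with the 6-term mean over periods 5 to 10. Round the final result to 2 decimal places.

Sum over 4–9: 177 + 872 + 184 + 666 + 880 + 446 = 3225
Sum over 5–10: 872 + 184 + 666 + 880 + 446 + 341 = 3389
CMA at t=7 = (3225 + 3389) / (2·6) = 6614 / 12 = 551.17

551.17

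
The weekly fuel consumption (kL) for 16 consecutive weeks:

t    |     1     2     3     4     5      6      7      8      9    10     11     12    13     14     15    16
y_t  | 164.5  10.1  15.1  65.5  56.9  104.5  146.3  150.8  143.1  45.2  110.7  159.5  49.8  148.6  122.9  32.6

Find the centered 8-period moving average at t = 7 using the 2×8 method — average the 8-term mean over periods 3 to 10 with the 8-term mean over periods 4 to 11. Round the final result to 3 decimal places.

96.900

Sum over 3–10: 15.1 + 65.5 + 56.9 + 104.5 + 146.3 + 150.8 + 143.1 + 45.2 = 727.4
Sum over 4–11: 65.5 + 56.9 + 104.5 + 146.3 + 150.8 + 143.1 + 45.2 + 110.7 = 823.0
CMA at t=7 = (727.4 + 823.0) / (2·8) = 1550.4 / 16 = 96.900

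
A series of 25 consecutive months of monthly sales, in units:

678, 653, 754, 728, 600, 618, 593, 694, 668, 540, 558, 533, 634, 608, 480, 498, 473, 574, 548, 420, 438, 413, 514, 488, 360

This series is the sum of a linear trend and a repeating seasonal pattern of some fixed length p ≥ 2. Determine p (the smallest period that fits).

First differences y_{t+1} − y_t: -25, 101, -26, -128, 18, -25, 101, -26, -128, 18, -25, 101, …
The difference pattern repeats every 5 terms and not for any smaller step, so p = 5.

5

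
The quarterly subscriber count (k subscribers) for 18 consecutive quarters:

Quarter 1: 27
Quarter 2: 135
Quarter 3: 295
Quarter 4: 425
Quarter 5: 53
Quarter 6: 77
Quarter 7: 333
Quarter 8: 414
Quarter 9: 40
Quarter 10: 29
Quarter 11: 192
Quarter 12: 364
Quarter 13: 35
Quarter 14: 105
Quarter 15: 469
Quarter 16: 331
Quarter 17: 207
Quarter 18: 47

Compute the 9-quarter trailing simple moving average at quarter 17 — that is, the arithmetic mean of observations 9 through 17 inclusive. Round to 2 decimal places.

Sum of periods 9–17: 40 + 29 + 192 + 364 + 35 + 105 + 469 + 331 + 207 = 1772
Divide by 9: 1772 / 9 = 196.89

196.89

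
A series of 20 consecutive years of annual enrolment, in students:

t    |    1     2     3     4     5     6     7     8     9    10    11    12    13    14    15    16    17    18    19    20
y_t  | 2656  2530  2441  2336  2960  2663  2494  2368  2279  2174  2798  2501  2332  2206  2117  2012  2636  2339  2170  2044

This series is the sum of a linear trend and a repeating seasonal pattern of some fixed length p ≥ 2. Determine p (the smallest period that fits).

6

First differences y_{t+1} − y_t: -126, -89, -105, 624, -297, -169, -126, -89, -105, 624, -297, -169, -126, -89, …
The difference pattern repeats every 6 terms and not for any smaller step, so p = 6.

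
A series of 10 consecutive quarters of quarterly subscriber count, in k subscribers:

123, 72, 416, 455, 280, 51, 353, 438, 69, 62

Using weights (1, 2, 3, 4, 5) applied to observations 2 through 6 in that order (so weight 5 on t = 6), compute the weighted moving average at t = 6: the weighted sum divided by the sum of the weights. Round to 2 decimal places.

242.93

Weighted sum: 1·72 + 2·416 + 3·455 + 4·280 + 5·51 = 72 + 832 + 1365 + 1120 + 255 = 3644
Weight total: 1 + 2 + 3 + 4 + 5 = 15
WMA = 3644 / 15 = 242.93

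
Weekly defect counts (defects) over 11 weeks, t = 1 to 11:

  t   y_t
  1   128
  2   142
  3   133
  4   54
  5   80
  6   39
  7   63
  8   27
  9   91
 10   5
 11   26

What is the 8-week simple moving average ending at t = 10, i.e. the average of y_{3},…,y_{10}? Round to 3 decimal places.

61.500

Sum of periods 3–10: 133 + 54 + 80 + 39 + 63 + 27 + 91 + 5 = 492
Divide by 8: 492 / 8 = 61.500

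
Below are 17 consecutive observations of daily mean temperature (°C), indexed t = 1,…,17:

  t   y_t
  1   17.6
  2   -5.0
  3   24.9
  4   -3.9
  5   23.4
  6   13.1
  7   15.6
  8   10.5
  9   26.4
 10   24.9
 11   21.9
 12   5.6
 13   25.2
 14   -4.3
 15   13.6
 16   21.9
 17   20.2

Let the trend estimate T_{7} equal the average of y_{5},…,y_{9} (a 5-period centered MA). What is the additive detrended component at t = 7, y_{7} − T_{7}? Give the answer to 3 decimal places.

Trend T_7 = (23.4 + 13.1 + 15.6 + 10.5 + 26.4) / 5 = 89.0/5 = 17.80000
Detrended value: 15.6 − 17.80000 = -2.200

-2.200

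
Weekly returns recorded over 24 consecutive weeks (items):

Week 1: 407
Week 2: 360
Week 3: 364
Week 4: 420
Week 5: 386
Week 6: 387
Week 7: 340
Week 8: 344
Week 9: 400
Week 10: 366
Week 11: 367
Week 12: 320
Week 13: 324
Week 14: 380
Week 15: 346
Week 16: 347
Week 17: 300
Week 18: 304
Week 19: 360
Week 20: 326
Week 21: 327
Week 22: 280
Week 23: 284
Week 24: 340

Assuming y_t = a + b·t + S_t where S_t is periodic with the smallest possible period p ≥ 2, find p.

First differences y_{t+1} − y_t: -47, 4, 56, -34, 1, -47, 4, 56, -34, 1, -47, 4, …
The difference pattern repeats every 5 terms and not for any smaller step, so p = 5.

5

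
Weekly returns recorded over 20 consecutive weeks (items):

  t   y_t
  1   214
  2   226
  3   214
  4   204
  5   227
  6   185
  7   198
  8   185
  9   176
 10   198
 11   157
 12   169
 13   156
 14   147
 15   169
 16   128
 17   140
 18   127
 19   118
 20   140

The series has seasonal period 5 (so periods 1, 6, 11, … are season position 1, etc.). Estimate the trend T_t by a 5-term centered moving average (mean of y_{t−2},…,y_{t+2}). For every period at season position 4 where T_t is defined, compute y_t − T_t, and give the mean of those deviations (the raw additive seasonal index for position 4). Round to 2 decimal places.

-6.93

Season position 4 occurs at t = 4, 9, 14 (where T_t is defined).
t=4: T_4 = 211.2000; y_4 − T_4 = 204 − 211.2000 = -7.2000
t=9: T_9 = 182.8000; y_9 − T_9 = 176 − 182.8000 = -6.8000
t=14: T_14 = 153.8000; y_14 − T_14 = 147 − 153.8000 = -6.8000
Mean deviation: (-7.2000 + -6.8000 + -6.8000) / 3 = -6.93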